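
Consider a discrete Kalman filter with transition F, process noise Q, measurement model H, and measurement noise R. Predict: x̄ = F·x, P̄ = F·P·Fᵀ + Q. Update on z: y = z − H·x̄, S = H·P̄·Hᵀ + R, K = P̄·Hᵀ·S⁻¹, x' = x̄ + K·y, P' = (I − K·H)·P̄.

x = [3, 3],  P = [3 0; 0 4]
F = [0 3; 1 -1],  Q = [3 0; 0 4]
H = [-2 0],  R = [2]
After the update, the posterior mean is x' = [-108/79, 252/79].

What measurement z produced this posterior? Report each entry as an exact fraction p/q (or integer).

z = [3]

x̄ = F·x = [9, 0]
P̄ = F·P·Fᵀ + Q = [39 -12; -12 11]
S = H·P̄·Hᵀ + R = [158]
K = P̄·Hᵀ·S⁻¹ = [-39/79; 12/79]
x' − x̄ = [-819/79, 252/79] = K·y
y = (KᵀK)⁻¹·Kᵀ·(x' − x̄) = [21]
z = y + H·x̄ = [21] + [-18] = [3]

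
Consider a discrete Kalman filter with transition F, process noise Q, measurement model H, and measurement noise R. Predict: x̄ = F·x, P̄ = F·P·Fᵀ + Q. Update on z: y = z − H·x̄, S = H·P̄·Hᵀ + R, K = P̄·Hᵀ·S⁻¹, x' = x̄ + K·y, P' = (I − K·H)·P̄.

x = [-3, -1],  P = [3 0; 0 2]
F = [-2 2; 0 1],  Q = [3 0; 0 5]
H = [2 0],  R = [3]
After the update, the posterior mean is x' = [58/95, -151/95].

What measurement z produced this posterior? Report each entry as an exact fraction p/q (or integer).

x̄ = F·x = [4, -1]
P̄ = F·P·Fᵀ + Q = [23 4; 4 7]
S = H·P̄·Hᵀ + R = [95]
K = P̄·Hᵀ·S⁻¹ = [46/95; 8/95]
x' − x̄ = [-322/95, -56/95] = K·y
y = (KᵀK)⁻¹·Kᵀ·(x' − x̄) = [-7]
z = y + H·x̄ = [-7] + [8] = [1]

z = [1]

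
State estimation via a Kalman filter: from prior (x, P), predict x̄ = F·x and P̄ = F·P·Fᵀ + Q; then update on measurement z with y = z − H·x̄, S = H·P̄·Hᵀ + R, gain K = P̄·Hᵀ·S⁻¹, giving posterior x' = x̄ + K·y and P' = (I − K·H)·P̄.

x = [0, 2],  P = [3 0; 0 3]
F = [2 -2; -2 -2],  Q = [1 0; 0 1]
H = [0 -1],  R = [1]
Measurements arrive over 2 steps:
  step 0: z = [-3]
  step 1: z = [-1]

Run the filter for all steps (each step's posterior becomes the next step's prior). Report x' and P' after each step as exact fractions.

step 0: x' = [-4, 71/26], P' = [25 0; 0 25/26]
step 1: x' = [-2075/172, 349/344], P' = [6019/344 -625/688; -625/688 1363/1376]

step 0: x̄ = F·x = [-4, -4]
step 0: P̄ = F·P·Fᵀ + Q = [25 0; 0 25]
step 0: y = z − H·x̄ = [-7]
step 0: S = H·P̄·Hᵀ + R = [26]
step 0: K = P̄·Hᵀ·S⁻¹ = [0; -25/26]
step 0: x' = x̄ + K·y = [-4, 71/26]
step 0: P' = (I − K·H)·P̄ = [25 0; 0 25/26]
step 1: x̄ = F·x = [-175/13, 33/13]
step 1: P̄ = F·P·Fᵀ + Q = [1363/13 -1250/13; -1250/13 1363/13]
step 1: y = z − H·x̄ = [20/13]
step 1: S = H·P̄·Hᵀ + R = [1376/13]
step 1: K = P̄·Hᵀ·S⁻¹ = [625/688; -1363/1376]
step 1: x' = x̄ + K·y = [-2075/172, 349/344]
step 1: P' = (I − K·H)·P̄ = [6019/344 -625/688; -625/688 1363/1376]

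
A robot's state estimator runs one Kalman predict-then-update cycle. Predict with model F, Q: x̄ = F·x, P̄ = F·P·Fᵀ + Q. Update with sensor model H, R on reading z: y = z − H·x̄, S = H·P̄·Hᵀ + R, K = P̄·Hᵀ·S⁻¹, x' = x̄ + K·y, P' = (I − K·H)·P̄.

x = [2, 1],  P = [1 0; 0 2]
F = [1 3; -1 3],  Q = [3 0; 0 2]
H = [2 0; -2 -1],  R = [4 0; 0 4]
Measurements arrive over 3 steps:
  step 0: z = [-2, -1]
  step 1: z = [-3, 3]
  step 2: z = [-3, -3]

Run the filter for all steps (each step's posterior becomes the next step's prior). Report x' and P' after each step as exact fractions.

step 0: x' = [1/13, -5/13], P' = [261/442 -139/221; -139/221 734/221]
step 1: x' = [-75581/60276, -220739/271242], P' = [5523/10046 -7855/15069; -7855/15069 418438/135621]
step 2: x' = [-3091529/3843204, 20362883/5764806], P' = [351343/640534 -164713/320267; -164713/320267 26367422/8647209]

step 0: x̄ = F·x = [5, 1]
step 0: P̄ = F·P·Fᵀ + Q = [22 17; 17 21]
step 0: y = z − H·x̄ = [-12, 10]
step 0: S = H·P̄·Hᵀ + R = [92 -122; -122 181]
step 0: K = P̄·Hᵀ·S⁻¹ = [261/884 -61/442; -139/442 -114/221]
step 0: x' = x̄ + K·y = [1/13, -5/13]
step 0: P' = (I − K·H)·P̄ = [261/442 -139/221; -139/221 734/221]
step 1: x̄ = F·x = [-14/13, -16/13]
step 1: P̄ = F·P·Fᵀ + Q = [13131/442 12951/442; 12951/442 16025/442]
step 1: y = z − H·x̄ = [-11/13, -5/13]
step 1: S = H·P̄·Hᵀ + R = [27146/221 -39213/221; -39213/221 122121/442]
step 1: K = P̄·Hᵀ·S⁻¹ = [5523/20092 -4357/30138; -7855/30138 -69262/135621]
step 1: x' = x̄ + K·y = [-75581/60276, -220739/271242]
step 1: P' = (I − K·H)·P̄ = [5523/10046 -7855/15069; -7855/15069 418438/135621]
step 2: x̄ = F·x = [-668221/180828, -214735/180828]
step 2: P̄ = F·P·Fᵀ + Q = [849599/30138 820307/30138; 820307/30138 1007981/30138]
step 2: y = z − H·x̄ = [396979/90414, -232629/20092]
step 2: S = H·P̄·Hᵀ + R = [1759474/15069 -839835/5023; -839835/5023 2602719/10046]
step 2: K = P̄·Hᵀ·S⁻¹ = [351343/1281068 -93315/640534; -164713/640534 -4368230/8647209]
step 2: x' = x̄ + K·y = [-3091529/3843204, 20362883/5764806]
step 2: P' = (I − K·H)·P̄ = [351343/640534 -164713/320267; -164713/320267 26367422/8647209]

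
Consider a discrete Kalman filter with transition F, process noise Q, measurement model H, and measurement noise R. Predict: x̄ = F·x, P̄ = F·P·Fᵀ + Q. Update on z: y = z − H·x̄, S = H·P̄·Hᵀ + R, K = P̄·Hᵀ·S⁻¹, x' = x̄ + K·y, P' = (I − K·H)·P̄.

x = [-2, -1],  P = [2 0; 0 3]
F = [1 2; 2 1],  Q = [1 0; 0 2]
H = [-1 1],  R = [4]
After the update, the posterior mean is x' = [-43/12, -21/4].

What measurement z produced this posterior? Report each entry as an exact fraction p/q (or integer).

x̄ = F·x = [-4, -5]
P̄ = F·P·Fᵀ + Q = [15 10; 10 13]
S = H·P̄·Hᵀ + R = [12]
K = P̄·Hᵀ·S⁻¹ = [-5/12; 1/4]
x' − x̄ = [5/12, -1/4] = K·y
y = (KᵀK)⁻¹·Kᵀ·(x' − x̄) = [-1]
z = y + H·x̄ = [-1] + [-1] = [-2]

z = [-2]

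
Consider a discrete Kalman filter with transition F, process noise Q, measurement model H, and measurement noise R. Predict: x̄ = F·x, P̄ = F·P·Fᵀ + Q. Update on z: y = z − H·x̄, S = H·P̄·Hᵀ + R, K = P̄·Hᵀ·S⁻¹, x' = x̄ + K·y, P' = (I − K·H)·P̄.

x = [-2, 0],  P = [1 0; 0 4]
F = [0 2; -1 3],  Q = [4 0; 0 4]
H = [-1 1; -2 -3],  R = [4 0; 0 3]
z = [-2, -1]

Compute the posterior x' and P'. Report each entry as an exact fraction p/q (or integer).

x̄ = F·x = [0, 2]
P̄ = F·P·Fᵀ + Q = [20 24; 24 41]
y = z − H·x̄ = [-4, 5]
S = H·P̄·Hᵀ + R = [17 -59; -59 740]
K = P̄·Hᵀ·S⁻¹ = [-1216/3033 -556/3033; 2491/9099 -1904/9099]
x' = x̄ + K·y = [2084/3033, -1286/9099]
P' = (I − K·H)·P̄ = [1084/1011 -1612/3033; -1612/3033 5128/9099]

x' = [2084/3033, -1286/9099]
P' = [1084/1011 -1612/3033; -1612/3033 5128/9099]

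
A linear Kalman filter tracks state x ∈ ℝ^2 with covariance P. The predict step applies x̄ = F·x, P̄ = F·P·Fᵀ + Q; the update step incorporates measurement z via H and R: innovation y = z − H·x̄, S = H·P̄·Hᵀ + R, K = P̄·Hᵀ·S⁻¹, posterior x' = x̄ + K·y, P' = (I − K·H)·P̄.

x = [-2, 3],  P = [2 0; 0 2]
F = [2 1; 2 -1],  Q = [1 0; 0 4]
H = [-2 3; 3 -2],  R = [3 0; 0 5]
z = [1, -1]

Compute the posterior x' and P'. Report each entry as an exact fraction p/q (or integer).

x̄ = F·x = [-1, -7]
P̄ = F·P·Fᵀ + Q = [11 6; 6 14]
y = z − H·x̄ = [20, -12]
S = H·P̄·Hᵀ + R = [101 -72; -72 88]
K = P̄·Hᵀ·S⁻¹ = [145/463 1833/3704; 240/463 575/1852]
x' = x̄ + K·y = [-625/926, -166/463]
P' = (I − K·H)·P̄ = [6891/3704 2877/1852; 2877/1852 1439/926]

x' = [-625/926, -166/463]
P' = [6891/3704 2877/1852; 2877/1852 1439/926]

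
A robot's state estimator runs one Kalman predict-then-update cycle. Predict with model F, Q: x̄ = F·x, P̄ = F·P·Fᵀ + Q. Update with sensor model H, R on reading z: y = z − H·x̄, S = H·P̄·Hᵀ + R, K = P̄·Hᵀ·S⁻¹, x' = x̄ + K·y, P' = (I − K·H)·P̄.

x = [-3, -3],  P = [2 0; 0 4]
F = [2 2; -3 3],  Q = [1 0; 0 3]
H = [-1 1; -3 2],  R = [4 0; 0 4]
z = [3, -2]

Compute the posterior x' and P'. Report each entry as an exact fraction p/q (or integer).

x' = [132/553, 123/553]
P' = [5204/553 7212/553; 7212/553 52152/2765]

x̄ = F·x = [-12, 0]
P̄ = F·P·Fᵀ + Q = [25 12; 12 57]
y = z − H·x̄ = [-9, -38]
S = H·P̄·Hᵀ + R = [62 129; 129 313]
K = P̄·Hᵀ·S⁻¹ = [502/553 -297/553; 4023/2765 -969/2765]
x' = x̄ + K·y = [132/553, 123/553]
P' = (I − K·H)·P̄ = [5204/553 7212/553; 7212/553 52152/2765]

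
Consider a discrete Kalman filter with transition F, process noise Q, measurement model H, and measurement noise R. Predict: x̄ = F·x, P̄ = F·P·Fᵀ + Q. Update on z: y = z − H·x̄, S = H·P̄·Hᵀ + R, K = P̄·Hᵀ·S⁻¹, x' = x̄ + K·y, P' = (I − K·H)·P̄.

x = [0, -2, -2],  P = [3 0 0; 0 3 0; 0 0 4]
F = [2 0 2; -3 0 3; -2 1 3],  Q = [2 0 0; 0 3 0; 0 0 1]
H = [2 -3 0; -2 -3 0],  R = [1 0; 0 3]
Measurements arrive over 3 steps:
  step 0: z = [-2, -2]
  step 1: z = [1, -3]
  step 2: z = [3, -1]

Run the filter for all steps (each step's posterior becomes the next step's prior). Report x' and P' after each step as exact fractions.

step 0: x̄ = F·x = [-4, -6, -8]
step 0: P̄ = F·P·Fᵀ + Q = [30 6 12; 6 66 54; 12 54 52]
step 0: y = z − H·x̄ = [-12, -28]
step 0: S = H·P̄·Hᵀ + R = [643 474; 474 789]
step 0: K = P̄·Hᵀ·S⁻¹ = [23370/94217 -23354/94217; -15738/94217 -15622/94217; -6906/94217 -18062/94217]
step 0: x' = x̄ + K·y = [-3396/94217, 60970/94217, -165128/94217]
step 0: P' = (I − K·H)·P̄ = [23358/94217 7782/94217 11820/94217; 7782/94217 10434/94217 10182/94217; 11820/94217 10182/94217 586724/94217]
step 1: x̄ = F·x = [-337048/94217, -485196/94217, -427622/94217]
step 1: P̄ = F·P·Fᵀ + Q = [2723322/94217 3380196/94217 3486480/94217; 3380196/94217 5560629/94217 5250564/94217; 3486480/94217 5250564/94217 5366723/94217]
step 1: y = z − H·x̄ = [-687275/94217, -2412335/94217]
step 1: S = H·P̄·Hᵀ + R = [20470814/94217 39152373/94217; 39152373/94217 101783952/94217]
step 1: K = P̄·Hᵀ·S⁻¹ = [156269216/649436983 -36822872/149870073; -108529741/649436983 -24883217/149870073; -25972/3753971 -191108/866301]
step 1: x' = x̄ + K·y = [1867011824/1948310949, 624124868/1948310949, 13064762/11261913]
step 1: P' = (I − K·H)·P̄ = [158741638/649436983 53738020/649436983 614608/3753971; 53738020/649436983 72001927/649436983 418396/3753971; 614608/3753971 418396/3753971 11669329/3753971]
step 2: x̄ = F·x = [2751477100/649436983, 393192002/649436983, 3670712698/1948310949]
step 2: P̄ = F·P·Fᵀ + Q = [10859633658/649436983 11160313674/649436983 11942692374/649436983; 11160313674/649436983 19632241632/649436983 17582620785/649436983; 11942692374/649436983 17582620785/649436983 18468967475/649436983]
step 2: y = z − H·x̄ = [-2375067245/649436983, 6033093223/649436983]
step 2: S = H·P̄·Hᵀ + R = [86854382215/649436983 133251640056/649436983; 133251640056/649436983 356000784357/649436983]
step 2: K = P̄·Hᵀ·S⁻¹ = [1626205113414/6756739021831 -1656366856566/6756739021831; -1128553955628/6756739021831 -1119050308828/6756739021831; -32622517119/6756739021831 -1442254819997/6756739021831]
step 2: x' = x̄ + K·y = [7291932331444/6756739021831, -2177651710934/6756739021831, -1646477840030/20270217065493]
step 2: P' = (I − K·H)·P̄ = [1648826420778/6756739021831 557149242714/6756739021831 1073535485718/6756739021831; 557149242714/6756739021831 747617480352/6756739021831 726564496185/6756739021831; 1073535485718/6756739021831 726564496185/6756739021831 20515857433247/6756739021831]

step 0: x' = [-3396/94217, 60970/94217, -165128/94217], P' = [23358/94217 7782/94217 11820/94217; 7782/94217 10434/94217 10182/94217; 11820/94217 10182/94217 586724/94217]
step 1: x' = [1867011824/1948310949, 624124868/1948310949, 13064762/11261913], P' = [158741638/649436983 53738020/649436983 614608/3753971; 53738020/649436983 72001927/649436983 418396/3753971; 614608/3753971 418396/3753971 11669329/3753971]
step 2: x' = [7291932331444/6756739021831, -2177651710934/6756739021831, -1646477840030/20270217065493], P' = [1648826420778/6756739021831 557149242714/6756739021831 1073535485718/6756739021831; 557149242714/6756739021831 747617480352/6756739021831 726564496185/6756739021831; 1073535485718/6756739021831 726564496185/6756739021831 20515857433247/6756739021831]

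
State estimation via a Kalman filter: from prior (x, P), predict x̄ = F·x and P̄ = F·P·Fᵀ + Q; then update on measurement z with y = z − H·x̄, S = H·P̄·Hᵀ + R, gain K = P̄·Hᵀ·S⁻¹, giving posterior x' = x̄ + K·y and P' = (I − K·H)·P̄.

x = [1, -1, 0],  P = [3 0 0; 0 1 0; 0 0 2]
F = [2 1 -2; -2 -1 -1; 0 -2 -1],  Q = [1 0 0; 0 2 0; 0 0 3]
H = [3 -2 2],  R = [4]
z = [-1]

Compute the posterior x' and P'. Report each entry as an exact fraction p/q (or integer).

x̄ = F·x = [1, -1, 2]
P̄ = F·P·Fᵀ + Q = [22 -9 2; -9 17 4; 2 4 9]
y = z − H·x̄ = [-10]
S = H·P̄·Hᵀ + R = [406]
K = P̄·Hᵀ·S⁻¹ = [44/203; -53/406; 8/203]
x' = x̄ + K·y = [-237/203, 62/203, 326/203]
P' = (I − K·H)·P̄ = [594/203 505/203 -298/203; 505/203 4093/406 1236/203; -298/203 1236/203 1699/203]

x' = [-237/203, 62/203, 326/203]
P' = [594/203 505/203 -298/203; 505/203 4093/406 1236/203; -298/203 1236/203 1699/203]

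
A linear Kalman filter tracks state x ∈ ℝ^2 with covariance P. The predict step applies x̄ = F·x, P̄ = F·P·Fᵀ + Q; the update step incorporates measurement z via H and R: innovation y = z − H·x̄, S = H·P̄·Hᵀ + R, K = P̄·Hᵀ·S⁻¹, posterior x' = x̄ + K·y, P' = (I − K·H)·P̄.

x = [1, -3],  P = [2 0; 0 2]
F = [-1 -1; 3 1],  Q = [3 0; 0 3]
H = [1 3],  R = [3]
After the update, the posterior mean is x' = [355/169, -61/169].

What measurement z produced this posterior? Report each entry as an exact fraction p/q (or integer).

x̄ = F·x = [2, 0]
P̄ = F·P·Fᵀ + Q = [7 -8; -8 23]
S = H·P̄·Hᵀ + R = [169]
K = P̄·Hᵀ·S⁻¹ = [-17/169; 61/169]
x' − x̄ = [17/169, -61/169] = K·y
y = (KᵀK)⁻¹·Kᵀ·(x' − x̄) = [-1]
z = y + H·x̄ = [-1] + [2] = [1]

z = [1]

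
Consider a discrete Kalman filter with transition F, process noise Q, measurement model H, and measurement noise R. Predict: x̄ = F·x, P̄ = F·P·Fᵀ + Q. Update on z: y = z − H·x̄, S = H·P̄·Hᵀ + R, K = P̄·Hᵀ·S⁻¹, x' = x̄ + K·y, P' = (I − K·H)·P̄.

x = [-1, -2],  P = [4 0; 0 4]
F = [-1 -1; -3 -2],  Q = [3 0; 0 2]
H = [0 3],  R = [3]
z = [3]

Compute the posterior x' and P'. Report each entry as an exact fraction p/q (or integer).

x̄ = F·x = [3, 7]
P̄ = F·P·Fᵀ + Q = [11 20; 20 54]
y = z − H·x̄ = [-18]
S = H·P̄·Hᵀ + R = [489]
K = P̄·Hᵀ·S⁻¹ = [20/163; 54/163]
x' = x̄ + K·y = [129/163, 169/163]
P' = (I − K·H)·P̄ = [593/163 20/163; 20/163 54/163]

x' = [129/163, 169/163]
P' = [593/163 20/163; 20/163 54/163]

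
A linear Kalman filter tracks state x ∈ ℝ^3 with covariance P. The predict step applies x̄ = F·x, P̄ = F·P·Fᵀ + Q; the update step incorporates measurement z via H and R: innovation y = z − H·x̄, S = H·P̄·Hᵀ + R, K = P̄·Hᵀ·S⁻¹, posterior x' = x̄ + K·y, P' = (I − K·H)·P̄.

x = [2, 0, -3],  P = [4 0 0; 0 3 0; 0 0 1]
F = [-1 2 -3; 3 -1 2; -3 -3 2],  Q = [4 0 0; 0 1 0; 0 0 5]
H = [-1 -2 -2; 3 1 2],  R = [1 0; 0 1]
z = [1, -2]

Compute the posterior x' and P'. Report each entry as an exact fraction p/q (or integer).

x̄ = F·x = [7, 0, -12]
P̄ = F·P·Fᵀ + Q = [29 -24 -12; -24 44 -23; -12 -23 72]
y = z − H·x̄ = [-16, 1]
S = H·P̄·Hᵀ + R = [166 -61; -61 214]
K = P̄·Hᵀ·S⁻¹ = [11581/31803 9097/31803; -8366/31803 -13382/31803; -13219/31803 8864/31803]
x' = x̄ + K·y = [15474/10601, 40158/10601, -53756/10601]
P' = (I − K·H)·P̄ = [69521/31803 118364/31803 -158915/31803; 118364/31803 258476/31803 -313475/31803; -158915/31803 -313475/31803 399542/31803]

x' = [15474/10601, 40158/10601, -53756/10601]
P' = [69521/31803 118364/31803 -158915/31803; 118364/31803 258476/31803 -313475/31803; -158915/31803 -313475/31803 399542/31803]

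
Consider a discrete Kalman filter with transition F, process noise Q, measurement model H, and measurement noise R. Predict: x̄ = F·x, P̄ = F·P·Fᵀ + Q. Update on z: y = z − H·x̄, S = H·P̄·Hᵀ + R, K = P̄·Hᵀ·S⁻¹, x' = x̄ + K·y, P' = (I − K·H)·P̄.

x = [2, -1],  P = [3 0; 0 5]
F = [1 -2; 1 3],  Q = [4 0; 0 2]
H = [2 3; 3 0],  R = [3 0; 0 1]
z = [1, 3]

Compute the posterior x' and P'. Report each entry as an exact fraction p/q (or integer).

x' = [17362/17089, -5310/17089]
P' = [1890/17089 -1269/17089; -1269/17089 6467/17089]

x̄ = F·x = [4, -1]
P̄ = F·P·Fᵀ + Q = [27 -27; -27 50]
y = z − H·x̄ = [-4, -9]
S = H·P̄·Hᵀ + R = [237 -81; -81 244]
K = P̄·Hᵀ·S⁻¹ = [-9/17089 5670/17089; 5621/17089 -3807/17089]
x' = x̄ + K·y = [17362/17089, -5310/17089]
P' = (I − K·H)·P̄ = [1890/17089 -1269/17089; -1269/17089 6467/17089]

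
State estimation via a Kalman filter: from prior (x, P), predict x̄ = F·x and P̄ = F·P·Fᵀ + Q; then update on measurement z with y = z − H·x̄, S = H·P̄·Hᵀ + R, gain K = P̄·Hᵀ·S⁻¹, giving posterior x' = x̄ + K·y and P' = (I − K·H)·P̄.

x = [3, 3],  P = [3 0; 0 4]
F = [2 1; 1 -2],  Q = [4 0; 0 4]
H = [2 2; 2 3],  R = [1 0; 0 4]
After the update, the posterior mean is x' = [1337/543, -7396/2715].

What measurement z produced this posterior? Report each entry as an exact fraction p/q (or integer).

x̄ = F·x = [9, -3]
P̄ = F·P·Fᵀ + Q = [20 -2; -2 23]
S = H·P̄·Hᵀ + R = [157 198; 198 267]
K = P̄·Hᵀ·S⁻¹ = [192/181 -358/543; -552/905 1889/2715]
x' − x̄ = [-3550/543, 749/2715] = K·y
y = (KᵀK)⁻¹·Kᵀ·(x' − x̄) = [-13, -11]
z = y + H·x̄ = [-13, -11] + [12, 9] = [-1, -2]

z = [-1, -2]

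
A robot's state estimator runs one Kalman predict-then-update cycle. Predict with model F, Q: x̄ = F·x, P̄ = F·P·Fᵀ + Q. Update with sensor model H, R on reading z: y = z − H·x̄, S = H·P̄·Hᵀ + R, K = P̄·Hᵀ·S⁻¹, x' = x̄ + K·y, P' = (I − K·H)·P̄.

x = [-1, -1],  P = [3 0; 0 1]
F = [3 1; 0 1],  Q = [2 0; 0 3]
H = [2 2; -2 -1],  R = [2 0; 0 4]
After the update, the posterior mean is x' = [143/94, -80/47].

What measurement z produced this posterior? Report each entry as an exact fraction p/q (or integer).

z = [-1, -3]

x̄ = F·x = [-4, -1]
P̄ = F·P·Fᵀ + Q = [30 1; 1 4]
S = H·P̄·Hᵀ + R = [146 -134; -134 132]
K = P̄·Hᵀ·S⁻¹ = [5/658 -299/658; 129/329 116/329]
x' − x̄ = [519/94, -33/47] = K·y
y = (KᵀK)⁻¹·Kᵀ·(x' − x̄) = [9, -12]
z = y + H·x̄ = [9, -12] + [-10, 9] = [-1, -3]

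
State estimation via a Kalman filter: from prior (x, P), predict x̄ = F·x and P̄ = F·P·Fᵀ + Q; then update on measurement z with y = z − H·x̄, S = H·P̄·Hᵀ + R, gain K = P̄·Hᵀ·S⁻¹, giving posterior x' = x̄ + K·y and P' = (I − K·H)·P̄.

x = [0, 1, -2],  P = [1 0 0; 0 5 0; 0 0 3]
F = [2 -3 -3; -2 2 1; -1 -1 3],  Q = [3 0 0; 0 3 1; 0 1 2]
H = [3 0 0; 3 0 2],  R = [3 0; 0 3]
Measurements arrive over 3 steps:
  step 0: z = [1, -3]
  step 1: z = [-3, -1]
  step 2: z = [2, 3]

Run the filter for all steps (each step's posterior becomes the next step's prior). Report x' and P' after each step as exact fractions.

step 0: x̄ = F·x = [3, 0, -7]
step 0: P̄ = F·P·Fᵀ + Q = [79 -43 -14; -43 30 2; -14 2 35]
step 0: y = z − H·x̄ = [-8, 2]
step 0: S = H·P̄·Hᵀ + R = [714 627; 627 686]
step 0: K = P̄·Hᵀ·S⁻¹ = [10513/32225 209/32225; -3373/32225 -2789/32225; -15456/32225 15442/32225]
step 0: x' = x̄ + K·y = [12989/32225, 21406/32225, -71043/32225]
step 0: P' = (I − K·H)·P̄ = [10513/32225 -3373/32225 -15456/32225; -3373/32225 183008/32225 876/32225; -15456/32225 876/32225 46347/32225]
step 1: x̄ = F·x = [174889/32225, -54209/32225, -247524/32225]
step 1: P̄ = F·P·Fᵀ + Q = [2444638/32225 -1444403/32225 -36858/32225; -1444403/32225 1009418/32225 -61152/32225; -36858/32225 -61152/32225 755828/32225]
step 1: y = z − H·x̄ = [-621342/32225, -61844/32225]
step 1: S = H·P̄·Hᵀ + R = [22098417/32225 21780594/32225; 21780594/32225 24679433/32225]
step 1: K = P̄·Hᵀ·S⁻¹ = [236518378/734234567 660018/66748597; -102378293/734234567 -3836583/66748597; -343887270/734234567 31379798/66748597]
step 1: x' = x̄ + K·y = [-589550117/734234567, 819853459/734234567, 328432976/734234567]
step 1: P' = (I − K·H)·P̄ = [236518378/734234567 -102378293/734234567 -343887270/734234567; -102378293/734234567 3397661684/734234567 90263820/734234567; -343887270/734234567 90263820/734234567 1033597572/734234567]
step 2: x̄ = F·x = [-4623959539/734234567, 3147240128/734234567, 754995586/734234567]
step 2: P̄ = F·P·Fᵀ + Q = [50010046033/734234567 -29020091802/734234567 -3321376495/734234567; -29020091802/734234567 20328652225/734234567 371270661/734234567; -3321376495/734234567 371270661/734234567 15722011458/734234567]
step 2: y = z − H·x̄ = [15340347751/734234567, 14564591146/734234567]
step 2: S = H·P̄·Hᵀ + R = [452293117998/734234567 430162155327/734234567; 430162155327/734234567 475324645890/734234567]
step 2: K = P̄·Hᵀ·S⁻¹ = [4373350639567/13595376564591 143387385109/13595376564591; -643341489824/4531792188197 -240746765690/4531792188197; -2114981627229/4531792188197 2118820215211/4531792188197]
step 2: x' = x̄ + K·y = [8597561895346/13595376564591, 1208303010756/4531792188197, 2501488868907/4531792188197]
step 2: P' = (I − K·H)·P̄ = [4373350639567/13595376564591 -643341489824/4531792188197 -2114981627229/4531792188197; -643341489824/4531792188197 20885729782363/4531792188197 603892086201/4531792188197; -2114981627229/4531792188197 603892086201/4531792188197 6350702763660/4531792188197]

step 0: x' = [12989/32225, 21406/32225, -71043/32225], P' = [10513/32225 -3373/32225 -15456/32225; -3373/32225 183008/32225 876/32225; -15456/32225 876/32225 46347/32225]
step 1: x' = [-589550117/734234567, 819853459/734234567, 328432976/734234567], P' = [236518378/734234567 -102378293/734234567 -343887270/734234567; -102378293/734234567 3397661684/734234567 90263820/734234567; -343887270/734234567 90263820/734234567 1033597572/734234567]
step 2: x' = [8597561895346/13595376564591, 1208303010756/4531792188197, 2501488868907/4531792188197], P' = [4373350639567/13595376564591 -643341489824/4531792188197 -2114981627229/4531792188197; -643341489824/4531792188197 20885729782363/4531792188197 603892086201/4531792188197; -2114981627229/4531792188197 603892086201/4531792188197 6350702763660/4531792188197]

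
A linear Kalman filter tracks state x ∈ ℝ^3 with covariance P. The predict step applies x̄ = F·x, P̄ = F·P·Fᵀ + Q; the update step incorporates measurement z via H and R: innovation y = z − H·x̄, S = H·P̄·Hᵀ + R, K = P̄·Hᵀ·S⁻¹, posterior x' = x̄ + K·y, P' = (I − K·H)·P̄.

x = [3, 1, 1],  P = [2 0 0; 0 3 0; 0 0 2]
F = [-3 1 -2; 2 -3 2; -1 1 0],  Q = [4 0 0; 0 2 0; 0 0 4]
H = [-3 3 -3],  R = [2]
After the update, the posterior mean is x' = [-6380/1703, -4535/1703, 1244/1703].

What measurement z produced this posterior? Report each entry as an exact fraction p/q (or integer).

z = [1]

x̄ = F·x = [-10, 5, -2]
P̄ = F·P·Fᵀ + Q = [33 -29 9; -29 45 -13; 9 -13 9]
S = H·P̄·Hᵀ + R = [1703]
K = P̄·Hᵀ·S⁻¹ = [-213/1703; 261/1703; -93/1703]
x' − x̄ = [10650/1703, -13050/1703, 4650/1703] = K·y
y = (KᵀK)⁻¹·Kᵀ·(x' − x̄) = [-50]
z = y + H·x̄ = [-50] + [51] = [1]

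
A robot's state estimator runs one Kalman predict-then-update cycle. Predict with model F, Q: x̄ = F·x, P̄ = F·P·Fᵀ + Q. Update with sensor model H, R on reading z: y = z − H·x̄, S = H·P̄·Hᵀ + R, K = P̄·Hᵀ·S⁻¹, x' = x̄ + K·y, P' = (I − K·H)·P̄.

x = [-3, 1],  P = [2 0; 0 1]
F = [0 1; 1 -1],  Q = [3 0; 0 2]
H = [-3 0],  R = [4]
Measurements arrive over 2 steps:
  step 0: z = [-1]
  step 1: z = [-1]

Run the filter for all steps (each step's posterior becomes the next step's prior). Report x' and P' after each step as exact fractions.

step 0: x' = [2/5, -77/20], P' = [2/5 -1/10; -1/10 191/40]
step 1: x' = [317/2959, 5234/2959], P' = [1244/2959 -780/2959; -780/2959 13267/2959]

step 0: x̄ = F·x = [1, -4]
step 0: P̄ = F·P·Fᵀ + Q = [4 -1; -1 5]
step 0: y = z − H·x̄ = [2]
step 0: S = H·P̄·Hᵀ + R = [40]
step 0: K = P̄·Hᵀ·S⁻¹ = [-3/10; 3/40]
step 0: x' = x̄ + K·y = [2/5, -77/20]
step 0: P' = (I − K·H)·P̄ = [2/5 -1/10; -1/10 191/40]
step 1: x̄ = F·x = [-77/20, 17/4]
step 1: P̄ = F·P·Fᵀ + Q = [311/40 -39/8; -39/8 59/8]
step 1: y = z − H·x̄ = [-251/20]
step 1: S = H·P̄·Hᵀ + R = [2959/40]
step 1: K = P̄·Hᵀ·S⁻¹ = [-933/2959; 585/2959]
step 1: x' = x̄ + K·y = [317/2959, 5234/2959]
step 1: P' = (I − K·H)·P̄ = [1244/2959 -780/2959; -780/2959 13267/2959]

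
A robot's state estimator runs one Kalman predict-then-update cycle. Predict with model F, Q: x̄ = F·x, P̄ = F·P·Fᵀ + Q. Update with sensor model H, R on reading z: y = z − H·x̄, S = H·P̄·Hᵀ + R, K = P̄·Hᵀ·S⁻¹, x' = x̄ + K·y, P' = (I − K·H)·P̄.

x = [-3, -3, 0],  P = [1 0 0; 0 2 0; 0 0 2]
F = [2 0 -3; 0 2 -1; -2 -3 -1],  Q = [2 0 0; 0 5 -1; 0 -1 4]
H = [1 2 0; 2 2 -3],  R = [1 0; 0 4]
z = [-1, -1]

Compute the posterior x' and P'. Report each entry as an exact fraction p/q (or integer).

x̄ = F·x = [-6, -6, 15]
P̄ = F·P·Fᵀ + Q = [24 6 2; 6 15 -11; 2 -11 28]
y = z − H·x̄ = [17, 68]
S = H·P̄·Hᵀ + R = [109 204; 204 568]
K = P̄·Hᵀ·S⁻¹ = [1179/2537 -729/10148; 1287/5074 831/20296; 1181/2537 -3519/10148]
x' = x̄ + K·y = [-7572/2537, 2781/2537, -1691/2537]
P' = (I − K·H)·P̄ = [56571/5074 -54213/10148 20129/5074; -54213/10148 56787/20296 -17767/10148; 20129/5074 -17767/10148 9843/5074]

x' = [-7572/2537, 2781/2537, -1691/2537]
P' = [56571/5074 -54213/10148 20129/5074; -54213/10148 56787/20296 -17767/10148; 20129/5074 -17767/10148 9843/5074]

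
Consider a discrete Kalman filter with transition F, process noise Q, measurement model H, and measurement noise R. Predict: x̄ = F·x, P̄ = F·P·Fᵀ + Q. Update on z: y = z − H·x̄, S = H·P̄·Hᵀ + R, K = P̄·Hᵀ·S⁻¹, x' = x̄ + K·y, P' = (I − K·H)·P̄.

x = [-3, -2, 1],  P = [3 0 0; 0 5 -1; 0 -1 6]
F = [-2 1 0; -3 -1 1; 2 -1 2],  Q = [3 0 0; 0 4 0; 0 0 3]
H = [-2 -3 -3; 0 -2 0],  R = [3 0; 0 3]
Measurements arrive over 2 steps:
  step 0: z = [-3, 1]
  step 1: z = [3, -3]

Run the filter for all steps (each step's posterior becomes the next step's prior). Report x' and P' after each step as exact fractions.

step 0: x' = [-12771/49501, -9398/49501, 65578/49501], P' = [723801/49501 21834/49501 -508743/49501; 21834/49501 35184/49501 -49254/49501; -508743/49501 -49254/49501 407168/49501]
step 1: x' = [-3406600/132392689, 411790045/397178067, -2202146872/1191534201], P' = [951828651/132392689 50885826/132392689 -685834046/132392689; 50885826/132392689 87482726/132392689 -351569333/397178067; -685834046/132392689 -351569333/397178067 5517348686/1191534201]

step 0: x̄ = F·x = [4, 12, -2]
step 0: P̄ = F·P·Fᵀ + Q = [20 12 -19; 12 44 2; -19 2 48]
step 0: y = z − H·x̄ = [35, 25]
step 0: S = H·P̄·Hᵀ + R = [863 324; 324 179]
step 0: K = P̄·Hᵀ·S⁻¹ = [4375/49501 -14556/49501; -486/49501 -23456/49501; -18752/49501 32836/49501]
step 0: x' = x̄ + K·y = [-12771/49501, -9398/49501, 65578/49501]
step 0: P' = (I − K·H)·P̄ = [723801/49501 21834/49501 -508743/49501; 21834/49501 35184/49501 -49254/49501; -508743/49501 -49254/49501 407168/49501]
step 1: x̄ = F·x = [16144/49501, 113289/49501, 115012/49501]
step 1: P̄ = F·P·Fᵀ + Q = [2991555/49501 5254020/49501 -906588/49501; 5254020/49501 10436535/49501 -1288718/49501; -906588/49501 -1288718/49501 747299/49501]
step 1: y = z − H·x̄ = [865694/49501, 78075/49501]
step 1: S = H·P̄·Hᵀ + R = [141741489/49501 75902982/49501; 75902982/49501 41894643/49501]
step 1: K = P̄·Hᵀ·S⁻¹ = [395786/132392689 -33923884/132392689; -12650497/397178067 -174965452/397178067; -347636411/1191534201 703138666/1191534201]
step 1: x' = x̄ + K·y = [-3406600/132392689, 411790045/397178067, -2202146872/1191534201]
step 1: P' = (I − K·H)·P̄ = [951828651/132392689 50885826/132392689 -685834046/132392689; 50885826/132392689 87482726/132392689 -351569333/397178067; -685834046/132392689 -351569333/397178067 5517348686/1191534201]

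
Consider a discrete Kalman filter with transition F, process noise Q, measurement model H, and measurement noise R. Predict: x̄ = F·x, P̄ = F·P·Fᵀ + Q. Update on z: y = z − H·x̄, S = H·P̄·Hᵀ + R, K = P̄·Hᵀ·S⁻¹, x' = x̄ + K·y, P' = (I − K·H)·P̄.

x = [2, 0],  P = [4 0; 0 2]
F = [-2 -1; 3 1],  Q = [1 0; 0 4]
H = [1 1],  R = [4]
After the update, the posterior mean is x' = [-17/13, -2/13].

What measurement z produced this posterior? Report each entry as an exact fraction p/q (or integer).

z = [-3]

x̄ = F·x = [-4, 6]
P̄ = F·P·Fᵀ + Q = [19 -26; -26 42]
S = H·P̄·Hᵀ + R = [13]
K = P̄·Hᵀ·S⁻¹ = [-7/13; 16/13]
x' − x̄ = [35/13, -80/13] = K·y
y = (KᵀK)⁻¹·Kᵀ·(x' − x̄) = [-5]
z = y + H·x̄ = [-5] + [2] = [-3]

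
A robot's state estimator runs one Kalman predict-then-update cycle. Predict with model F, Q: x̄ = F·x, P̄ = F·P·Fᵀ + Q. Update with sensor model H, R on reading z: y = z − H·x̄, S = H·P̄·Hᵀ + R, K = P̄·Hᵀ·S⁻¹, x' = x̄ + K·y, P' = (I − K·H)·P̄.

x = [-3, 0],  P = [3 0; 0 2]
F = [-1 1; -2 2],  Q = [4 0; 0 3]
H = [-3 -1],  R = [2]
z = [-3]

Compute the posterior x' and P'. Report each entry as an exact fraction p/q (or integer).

x' = [27/83, 180/83]
P' = [125/166 -301/166; -301/166 1009/166]

x̄ = F·x = [3, 6]
P̄ = F·P·Fᵀ + Q = [9 10; 10 23]
y = z − H·x̄ = [12]
S = H·P̄·Hᵀ + R = [166]
K = P̄·Hᵀ·S⁻¹ = [-37/166; -53/166]
x' = x̄ + K·y = [27/83, 180/83]
P' = (I − K·H)·P̄ = [125/166 -301/166; -301/166 1009/166]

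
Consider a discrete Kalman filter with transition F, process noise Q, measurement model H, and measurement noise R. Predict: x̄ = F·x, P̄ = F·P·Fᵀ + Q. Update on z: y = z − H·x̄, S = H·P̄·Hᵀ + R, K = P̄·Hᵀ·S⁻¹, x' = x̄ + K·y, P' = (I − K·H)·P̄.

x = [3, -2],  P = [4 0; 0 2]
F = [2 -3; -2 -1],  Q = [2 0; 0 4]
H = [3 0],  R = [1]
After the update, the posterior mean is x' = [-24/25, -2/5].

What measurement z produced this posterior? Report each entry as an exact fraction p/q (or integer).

z = [-3]

x̄ = F·x = [12, -4]
P̄ = F·P·Fᵀ + Q = [36 -10; -10 22]
S = H·P̄·Hᵀ + R = [325]
K = P̄·Hᵀ·S⁻¹ = [108/325; -6/65]
x' − x̄ = [-324/25, 18/5] = K·y
y = (KᵀK)⁻¹·Kᵀ·(x' − x̄) = [-39]
z = y + H·x̄ = [-39] + [36] = [-3]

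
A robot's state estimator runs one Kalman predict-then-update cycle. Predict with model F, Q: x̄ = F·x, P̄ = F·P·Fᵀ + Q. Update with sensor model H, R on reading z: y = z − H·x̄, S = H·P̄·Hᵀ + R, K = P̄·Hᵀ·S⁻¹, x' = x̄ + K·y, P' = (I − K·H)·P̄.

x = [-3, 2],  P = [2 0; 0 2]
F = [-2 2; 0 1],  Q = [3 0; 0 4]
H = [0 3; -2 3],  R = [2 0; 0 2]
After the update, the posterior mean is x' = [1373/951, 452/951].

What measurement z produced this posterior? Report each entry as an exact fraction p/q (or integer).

x̄ = F·x = [10, 2]
P̄ = F·P·Fᵀ + Q = [19 4; 4 6]
S = H·P̄·Hᵀ + R = [56 30; 30 84]
K = P̄·Hᵀ·S⁻¹ = [149/317 -454/951; 101/317 5/951]
x' − x̄ = [-8137/951, -1450/951] = K·y
y = (KᵀK)⁻¹·Kᵀ·(x' − x̄) = [-5, 13]
z = y + H·x̄ = [-5, 13] + [6, -14] = [1, -1]

z = [1, -1]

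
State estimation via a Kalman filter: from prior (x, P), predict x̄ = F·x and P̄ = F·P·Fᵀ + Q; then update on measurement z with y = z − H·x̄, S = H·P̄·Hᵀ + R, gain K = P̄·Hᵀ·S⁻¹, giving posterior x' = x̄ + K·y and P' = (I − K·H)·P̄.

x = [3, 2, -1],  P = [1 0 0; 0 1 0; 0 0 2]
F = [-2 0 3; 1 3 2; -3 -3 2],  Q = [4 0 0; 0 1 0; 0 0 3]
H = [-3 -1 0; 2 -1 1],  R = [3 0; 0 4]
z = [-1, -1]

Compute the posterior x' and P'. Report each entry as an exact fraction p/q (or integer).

x' = [2469/30607, 32623/30607, -314/241]
P' = [9478/30607 -8550/30607 -110/241; -8550/30607 56055/30607 273/241; -110/241 273/241 901/241]

x̄ = F·x = [-9, 7, -17]
P̄ = F·P·Fᵀ + Q = [26 10 18; 10 19 -4; 18 -4 29]
y = z − H·x̄ = [-21, 41]
S = H·P̄·Hᵀ + R = [316 -177; -177 196]
K = P̄·Hᵀ·S⁻¹ = [-6628/30607 3384/30607; -10135/30607 -9621/30607; 19/241 102/241]
x' = x̄ + K·y = [2469/30607, 32623/30607, -314/241]
P' = (I − K·H)·P̄ = [9478/30607 -8550/30607 -110/241; -8550/30607 56055/30607 273/241; -110/241 273/241 901/241]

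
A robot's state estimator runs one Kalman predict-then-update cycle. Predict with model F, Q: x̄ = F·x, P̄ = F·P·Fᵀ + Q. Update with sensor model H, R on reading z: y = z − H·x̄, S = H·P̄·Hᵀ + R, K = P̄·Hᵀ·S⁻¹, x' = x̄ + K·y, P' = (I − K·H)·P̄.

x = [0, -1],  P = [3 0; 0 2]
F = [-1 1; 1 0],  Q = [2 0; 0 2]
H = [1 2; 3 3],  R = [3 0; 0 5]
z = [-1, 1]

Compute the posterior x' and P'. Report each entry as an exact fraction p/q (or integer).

x̄ = F·x = [-1, 0]
P̄ = F·P·Fᵀ + Q = [7 -3; -3 5]
y = z − H·x̄ = [0, 4]
S = H·P̄·Hᵀ + R = [18 24; 24 59]
K = P̄·Hᵀ·S⁻¹ = [-229/486 32/81; 269/486 -10/81]
x' = x̄ + K·y = [47/81, -40/81]
P' = (I − K·H)·P̄ = [1327/486 -1007/486; -1007/486 907/486]

x' = [47/81, -40/81]
P' = [1327/486 -1007/486; -1007/486 907/486]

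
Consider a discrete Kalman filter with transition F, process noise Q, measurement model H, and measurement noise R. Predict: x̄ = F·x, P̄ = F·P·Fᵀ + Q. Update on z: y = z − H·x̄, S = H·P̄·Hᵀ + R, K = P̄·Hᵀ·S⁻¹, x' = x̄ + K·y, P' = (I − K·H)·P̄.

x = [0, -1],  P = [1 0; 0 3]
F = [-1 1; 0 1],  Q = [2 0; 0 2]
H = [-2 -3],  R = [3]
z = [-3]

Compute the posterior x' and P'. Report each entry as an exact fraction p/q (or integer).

x' = [5/9, 5/9]
P' = [23/12 -13/12; -13/12 11/12]

x̄ = F·x = [-1, -1]
P̄ = F·P·Fᵀ + Q = [6 3; 3 5]
y = z − H·x̄ = [-8]
S = H·P̄·Hᵀ + R = [108]
K = P̄·Hᵀ·S⁻¹ = [-7/36; -7/36]
x' = x̄ + K·y = [5/9, 5/9]
P' = (I − K·H)·P̄ = [23/12 -13/12; -13/12 11/12]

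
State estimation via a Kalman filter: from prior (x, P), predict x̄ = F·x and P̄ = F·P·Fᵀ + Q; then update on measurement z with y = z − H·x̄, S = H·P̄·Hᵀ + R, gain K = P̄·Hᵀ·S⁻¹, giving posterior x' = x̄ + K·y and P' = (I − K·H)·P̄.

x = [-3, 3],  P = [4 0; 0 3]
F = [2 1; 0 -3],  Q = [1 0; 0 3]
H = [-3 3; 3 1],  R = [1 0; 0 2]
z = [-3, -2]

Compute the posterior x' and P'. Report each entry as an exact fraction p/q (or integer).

x̄ = F·x = [-3, -9]
P̄ = F·P·Fᵀ + Q = [20 -9; -9 30]
y = z − H·x̄ = [15, 16]
S = H·P̄·Hᵀ + R = [613 -144; -144 158]
K = P̄·Hᵀ·S⁻¹ = [-3201/38059 18735/76118; 9459/38059 18687/76118]
x' = x̄ + K·y = [-12312/38059, -51150/38059]
P' = (I − K·H)·P̄ = [9901/76118 7767/76118; 7767/76118 14073/76118]

x' = [-12312/38059, -51150/38059]
P' = [9901/76118 7767/76118; 7767/76118 14073/76118]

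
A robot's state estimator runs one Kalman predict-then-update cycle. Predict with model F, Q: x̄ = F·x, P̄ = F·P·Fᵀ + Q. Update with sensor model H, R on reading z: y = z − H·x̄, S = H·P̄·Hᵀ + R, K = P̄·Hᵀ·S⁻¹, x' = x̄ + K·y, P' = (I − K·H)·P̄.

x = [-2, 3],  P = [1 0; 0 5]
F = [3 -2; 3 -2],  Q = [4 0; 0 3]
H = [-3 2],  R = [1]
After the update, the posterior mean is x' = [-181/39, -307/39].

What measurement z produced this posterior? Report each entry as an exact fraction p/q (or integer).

z = [-2]

x̄ = F·x = [-12, -12]
P̄ = F·P·Fᵀ + Q = [33 29; 29 32]
S = H·P̄·Hᵀ + R = [78]
K = P̄·Hᵀ·S⁻¹ = [-41/78; -23/78]
x' − x̄ = [287/39, 161/39] = K·y
y = (KᵀK)⁻¹·Kᵀ·(x' − x̄) = [-14]
z = y + H·x̄ = [-14] + [12] = [-2]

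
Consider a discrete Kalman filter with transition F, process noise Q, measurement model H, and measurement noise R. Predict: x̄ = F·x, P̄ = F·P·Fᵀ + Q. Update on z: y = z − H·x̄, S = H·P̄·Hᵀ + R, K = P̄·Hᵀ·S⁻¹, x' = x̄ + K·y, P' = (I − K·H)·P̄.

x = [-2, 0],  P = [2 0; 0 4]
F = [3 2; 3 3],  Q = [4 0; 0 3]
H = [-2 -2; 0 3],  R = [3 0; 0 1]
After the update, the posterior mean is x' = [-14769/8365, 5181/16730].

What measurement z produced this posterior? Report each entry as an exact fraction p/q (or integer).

x̄ = F·x = [-6, -6]
P̄ = F·P·Fᵀ + Q = [38 42; 42 57]
S = H·P̄·Hᵀ + R = [719 -594; -594 514]
K = P̄·Hᵀ·S⁻¹ = [-3698/8365 -2223/8365; -99/8365 5337/16730]
x' − x̄ = [35421/8365, 105561/16730] = K·y
y = (KᵀK)⁻¹·Kᵀ·(x' − x̄) = [-21, 19]
z = y + H·x̄ = [-21, 19] + [24, -18] = [3, 1]

z = [3, 1]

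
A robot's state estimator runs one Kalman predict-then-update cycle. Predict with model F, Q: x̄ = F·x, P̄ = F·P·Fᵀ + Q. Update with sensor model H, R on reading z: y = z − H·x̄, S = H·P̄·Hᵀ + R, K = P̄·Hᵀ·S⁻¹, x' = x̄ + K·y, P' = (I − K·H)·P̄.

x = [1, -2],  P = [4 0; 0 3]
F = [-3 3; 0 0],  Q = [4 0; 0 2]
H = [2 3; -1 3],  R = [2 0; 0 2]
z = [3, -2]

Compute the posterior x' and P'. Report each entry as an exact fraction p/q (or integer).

x̄ = F·x = [-9, 0]
P̄ = F·P·Fᵀ + Q = [67 0; 0 2]
y = z − H·x̄ = [21, -11]
S = H·P̄·Hᵀ + R = [288 -116; -116 87]
K = P̄·Hᵀ·S⁻¹ = [67/200 -469/1450; 21/200 303/1450]
x' = x̄ + K·y = [9239/5800, -543/5800]
P' = (I − K·H)·P̄ = [1273/2900 -201/2900; -201/2900 337/2900]

x' = [9239/5800, -543/5800]
P' = [1273/2900 -201/2900; -201/2900 337/2900]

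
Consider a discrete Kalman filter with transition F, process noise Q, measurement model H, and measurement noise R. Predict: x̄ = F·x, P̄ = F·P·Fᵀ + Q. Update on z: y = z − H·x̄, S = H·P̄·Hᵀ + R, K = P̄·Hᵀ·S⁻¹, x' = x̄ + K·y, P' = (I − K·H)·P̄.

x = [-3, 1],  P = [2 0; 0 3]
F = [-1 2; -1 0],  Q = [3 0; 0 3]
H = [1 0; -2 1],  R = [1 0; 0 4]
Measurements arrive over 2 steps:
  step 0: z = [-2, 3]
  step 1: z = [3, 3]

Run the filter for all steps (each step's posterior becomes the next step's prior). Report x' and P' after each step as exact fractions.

step 0: x' = [-273/218, 142/109], P' = [149/218 85/109; 85/109 334/109]
step 1: x' = [61756/34927, 134077/34927], P' = [21308/34927 19492/34927; 19492/34927 84236/34927]

step 0: x̄ = F·x = [5, 3]
step 0: P̄ = F·P·Fᵀ + Q = [17 2; 2 5]
step 0: y = z − H·x̄ = [-7, 10]
step 0: S = H·P̄·Hᵀ + R = [18 -32; -32 69]
step 0: K = P̄·Hᵀ·S⁻¹ = [149/218 -16/109; 85/109 41/109]
step 0: x' = x̄ + K·y = [-273/218, 142/109]
step 0: P' = (I − K·H)·P̄ = [149/218 85/109; 85/109 334/109]
step 1: x̄ = F·x = [841/218, 273/218]
step 1: P̄ = F·P·Fᵀ + Q = [2795/218 -191/218; -191/218 803/218]
step 1: y = z − H·x̄ = [-187/218, 2063/218]
step 1: S = H·P̄·Hᵀ + R = [3013/218 -5781/218; -5781/218 13619/218]
step 1: K = P̄·Hᵀ·S⁻¹ = [21308/34927 -5781/34927; 19492/34927 11313/34927]
step 1: x' = x̄ + K·y = [61756/34927, 134077/34927]
step 1: P' = (I − K·H)·P̄ = [21308/34927 19492/34927; 19492/34927 84236/34927]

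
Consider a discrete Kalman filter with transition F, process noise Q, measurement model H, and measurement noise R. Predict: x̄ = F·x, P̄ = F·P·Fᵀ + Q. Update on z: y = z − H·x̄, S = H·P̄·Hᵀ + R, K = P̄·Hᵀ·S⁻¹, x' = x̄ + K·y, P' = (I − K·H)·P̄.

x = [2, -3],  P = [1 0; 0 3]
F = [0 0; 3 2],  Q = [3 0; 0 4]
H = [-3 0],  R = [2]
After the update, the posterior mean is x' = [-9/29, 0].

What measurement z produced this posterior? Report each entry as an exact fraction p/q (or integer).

x̄ = F·x = [0, 0]
P̄ = F·P·Fᵀ + Q = [3 0; 0 25]
S = H·P̄·Hᵀ + R = [29]
K = P̄·Hᵀ·S⁻¹ = [-9/29; 0]
x' − x̄ = [-9/29, 0] = K·y
y = (KᵀK)⁻¹·Kᵀ·(x' − x̄) = [1]
z = y + H·x̄ = [1] + [0] = [1]

z = [1]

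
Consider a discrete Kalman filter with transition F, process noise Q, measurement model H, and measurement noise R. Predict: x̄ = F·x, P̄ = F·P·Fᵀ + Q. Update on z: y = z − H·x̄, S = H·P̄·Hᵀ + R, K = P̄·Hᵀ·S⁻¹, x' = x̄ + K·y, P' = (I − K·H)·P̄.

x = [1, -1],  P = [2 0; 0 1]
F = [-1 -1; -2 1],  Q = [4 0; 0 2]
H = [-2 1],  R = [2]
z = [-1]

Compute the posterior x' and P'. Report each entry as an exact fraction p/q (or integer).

x̄ = F·x = [0, -3]
P̄ = F·P·Fᵀ + Q = [7 3; 3 11]
y = z − H·x̄ = [2]
S = H·P̄·Hᵀ + R = [29]
K = P̄·Hᵀ·S⁻¹ = [-11/29; 5/29]
x' = x̄ + K·y = [-22/29, -77/29]
P' = (I − K·H)·P̄ = [82/29 142/29; 142/29 294/29]

x' = [-22/29, -77/29]
P' = [82/29 142/29; 142/29 294/29]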